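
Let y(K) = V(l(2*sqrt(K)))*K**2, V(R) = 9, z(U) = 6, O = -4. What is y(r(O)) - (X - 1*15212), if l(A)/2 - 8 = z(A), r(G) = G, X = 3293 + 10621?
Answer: 1442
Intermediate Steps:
X = 13914
l(A) = 28 (l(A) = 16 + 2*6 = 16 + 12 = 28)
y(K) = 9*K**2
y(r(O)) - (X - 1*15212) = 9*(-4)**2 - (13914 - 1*15212) = 9*16 - (13914 - 15212) = 144 - 1*(-1298) = 144 + 1298 = 1442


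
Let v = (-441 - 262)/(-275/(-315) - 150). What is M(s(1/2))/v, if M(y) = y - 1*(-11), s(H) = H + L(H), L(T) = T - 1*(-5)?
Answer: 159715/44289 ≈ 3.6062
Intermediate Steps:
L(T) = 5 + T (L(T) = T + 5 = 5 + T)
s(H) = 5 + 2*H (s(H) = H + (5 + H) = 5 + 2*H)
M(y) = 11 + y (M(y) = y + 11 = 11 + y)
v = 44289/9395 (v = -703/(-275*(-1/315) - 150) = -703/(55/63 - 150) = -703/(-9395/63) = -703*(-63/9395) = 44289/9395 ≈ 4.7141)
M(s(1/2))/v = (11 + (5 + 2*(1/2)))/(44289/9395) = (11 + (5 + 2*(1*(½))))*(9395/44289) = (11 + (5 + 2*(½)))*(9395/44289) = (11 + (5 + 1))*(9395/44289) = (11 + 6)*(9395/44289) = 17*(9395/44289) = 159715/44289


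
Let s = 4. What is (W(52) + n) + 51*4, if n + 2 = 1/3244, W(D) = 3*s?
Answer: 694217/3244 ≈ 214.00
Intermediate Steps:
W(D) = 12 (W(D) = 3*4 = 12)
n = -6487/3244 (n = -2 + 1/3244 = -6487/3244 ≈ -1.9997)
(W(52) + n) + 51*4 = (12 - 6487/3244) + 51*4 = 32441/3244 + 204 = 694217/3244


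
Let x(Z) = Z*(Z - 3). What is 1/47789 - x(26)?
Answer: -28577821/47789 ≈ -598.00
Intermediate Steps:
x(Z) = Z*(-3 + Z)
1/47789 - x(26) = 1/47789 - 26*(-3 + 26) = 1/47789 - 26*23 = 1/47789 - 1*598 = 1/47789 - 598 = -28577821/47789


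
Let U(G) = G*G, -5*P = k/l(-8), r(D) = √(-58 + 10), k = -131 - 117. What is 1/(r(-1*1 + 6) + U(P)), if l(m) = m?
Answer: 24025/953521 - 2500*I*√3/953521 ≈ 0.025196 - 0.0045412*I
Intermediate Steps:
k = -248
r(D) = 4*I*√3 (r(D) = √(-48) = 4*I*√3)
P = -31/5 (P = -(-248)/(5*(-8)) = -(-248)*(-1)/(5*8) = -⅕*31 = -31/5 ≈ -6.2000)
U(G) = G²
1/(r(-1*1 + 6) + U(P)) = 1/(4*I*√3 + (-31/5)²) = 1/(4*I*√3 + 961/25) = 1/(961/25 + 4*I*√3)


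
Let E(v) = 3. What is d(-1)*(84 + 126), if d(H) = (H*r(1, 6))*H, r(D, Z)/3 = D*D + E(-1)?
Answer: 2520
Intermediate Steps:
r(D, Z) = 9 + 3*D² (r(D, Z) = 3*(D*D + 3) = 3*(D² + 3) = 3*(3 + D²) = 9 + 3*D²)
d(H) = 12*H² (d(H) = (H*(9 + 3*1²))*H = (H*(9 + 3*1))*H = (H*(9 + 3))*H = (H*12)*H = (12*H)*H = 12*H²)
d(-1)*(84 + 126) = (12*(-1)²)*(84 + 126) = (12*1)*210 = 12*210 = 2520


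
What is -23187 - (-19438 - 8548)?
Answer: 4799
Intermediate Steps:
-23187 - (-19438 - 8548) = -23187 - 1*(-27986) = -23187 + 27986 = 4799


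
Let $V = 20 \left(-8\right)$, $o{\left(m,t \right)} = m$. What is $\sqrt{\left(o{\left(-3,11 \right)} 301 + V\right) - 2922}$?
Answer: $i \sqrt{3985} \approx 63.127 i$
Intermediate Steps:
$V = -160$
$\sqrt{\left(o{\left(-3,11 \right)} 301 + V\right) - 2922} = \sqrt{\left(\left(-3\right) 301 - 160\right) - 2922} = \sqrt{\left(-903 - 160\right) + \left(-63743 + 60821\right)} = \sqrt{-1063 - 2922} = \sqrt{-3985} = i \sqrt{3985}$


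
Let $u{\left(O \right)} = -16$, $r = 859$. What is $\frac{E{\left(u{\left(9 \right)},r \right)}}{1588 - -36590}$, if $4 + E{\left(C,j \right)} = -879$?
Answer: $- \frac{883}{38178} \approx -0.023129$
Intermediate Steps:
$E{\left(C,j \right)} = -883$ ($E{\left(C,j \right)} = -4 - 879 = -883$)
$\frac{E{\left(u{\left(9 \right)},r \right)}}{1588 - -36590} = - \frac{883}{1588 - -36590} = - \frac{883}{1588 + 36590} = - \frac{883}{38178}$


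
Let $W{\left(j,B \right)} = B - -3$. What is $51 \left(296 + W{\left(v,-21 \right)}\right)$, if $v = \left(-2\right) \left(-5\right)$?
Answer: $14178$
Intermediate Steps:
$v = 10$
$W{\left(j,B \right)} = 3 + B$ ($W{\left(j,B \right)} = B + 3 = 3 + B$)
$51 \left(296 + W{\left(v,-21 \right)}\right) = 51 \left(296 + \left(3 - 21\right)\right) = 51 \left(296 - 18\right) = 51 \cdot 278 = 14178$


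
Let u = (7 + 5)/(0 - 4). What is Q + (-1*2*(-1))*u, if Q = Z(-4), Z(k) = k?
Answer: -10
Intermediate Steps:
Q = -4
u = -3 (u = 12/(-4) = 12*(-¼) = -3)
Q + (-1*2*(-1))*u = -4 + (-1*2*(-1))*(-3) = -4 - 2*(-1)*(-3) = -4 + 2*(-3) = -4 - 6 = -10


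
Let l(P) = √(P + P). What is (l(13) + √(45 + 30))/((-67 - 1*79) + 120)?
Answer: -5*√3/26 - √26/26 ≈ -0.52920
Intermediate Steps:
l(P) = √2*√P (l(P) = √(2*P) = √2*√P)
(l(13) + √(45 + 30))/((-67 - 1*79) + 120) = (√2*√13 + √(45 + 30))/((-67 - 1*79) + 120) = (√26 + √75)/((-67 - 79) + 120) = (√26 + 5*√3)/(-146 + 120) = (√26 + 5*√3)/(-26) = -(√26 + 5*√3)/26 = -5*√3/26 - √26/26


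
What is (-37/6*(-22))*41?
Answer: 16687/3 ≈ 5562.3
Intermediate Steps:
(-37/6*(-22))*41 = (-37*1/6*(-22))*41 = -37/6*(-22)*41 = (407/3)*41 = 16687/3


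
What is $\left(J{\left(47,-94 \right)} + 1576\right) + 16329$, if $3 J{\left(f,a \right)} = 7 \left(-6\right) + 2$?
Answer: $\frac{53675}{3} \approx 17892.0$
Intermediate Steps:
$J{\left(f,a \right)} = - \frac{40}{3}$ ($J{\left(f,a \right)} = \frac{7 \left(-6\right) + 2}{3} = \frac{-42 + 2}{3} = \frac{1}{3} \left(-40\right) = - \frac{40}{3}$)
$\left(J{\left(47,-94 \right)} + 1576\right) + 16329 = \left(- \frac{40}{3} + 1576\right) + 16329 = \frac{4688}{3} + 16329 = \frac{53675}{3}$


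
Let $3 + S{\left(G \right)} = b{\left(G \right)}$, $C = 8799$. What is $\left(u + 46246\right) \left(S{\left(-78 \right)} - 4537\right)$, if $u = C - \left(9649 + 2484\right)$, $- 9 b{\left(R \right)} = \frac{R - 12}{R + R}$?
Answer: $- \frac{2532702000}{13} \approx -1.9482 \cdot 10^{8}$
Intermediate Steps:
$b{\left(R \right)} = - \frac{-12 + R}{18 R}$ ($b{\left(R \right)} = - \frac{\left(R - 12\right) \frac{1}{R + R}}{9} = - \frac{\left(-12 + R\right) \frac{1}{2 R}}{9} = - \frac{\frac{1}{2} \frac{1}{R} \left(-12 + R\right)}{9} = - \frac{-12 + R}{18 R}$)
$S{\left(G \right)} = -3 + \frac{12 - G}{18 G}$
$u = -3334$ ($u = 8799 - \left(9649 + 2484\right) = 8799 - 12133 = -3334$)
$\left(u + 46246\right) \left(S{\left(-78 \right)} - 4537\right) = \left(-3334 + 46246\right) \left(\frac{12 - -4290}{18 \left(-78\right)} - 4537\right) = 42912 \left(\frac{1}{18} \left(- \frac{1}{78}\right) \left(12 + 4290\right) - 4537\right) = 42912 \left(\frac{1}{18} \left(- \frac{1}{78}\right) 4302 - 4537\right) = 42912 \left(- \frac{239}{78} - 4537\right) = 42912 \left(- \frac{354125}{78}\right) = - \frac{2532702000}{13}$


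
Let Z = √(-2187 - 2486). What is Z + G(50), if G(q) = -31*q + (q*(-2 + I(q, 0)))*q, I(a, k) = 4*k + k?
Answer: -6550 + I*√4673 ≈ -6550.0 + 68.359*I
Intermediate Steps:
Z = I*√4673 (Z = √(-4673) = I*√4673 ≈ 68.359*I)
I(a, k) = 5*k
G(q) = -31*q - 2*q² (G(q) = -31*q + (q*(-2 + 5*0))*q = -31*q + (q*(-2 + 0))*q = -31*q + (q*(-2))*q = -31*q + (-2*q)*q = -31*q - 2*q²)
Z + G(50) = I*√4673 - 1*50*(31 + 2*50) = I*√4673 - 1*50*(31 + 100) = I*√4673 - 1*50*131 = I*√4673 - 6550 = -6550 + I*√4673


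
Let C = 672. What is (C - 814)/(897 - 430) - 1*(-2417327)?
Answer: 1128891567/467 ≈ 2.4173e+6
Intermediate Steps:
(C - 814)/(897 - 430) - 1*(-2417327) = (672 - 814)/(897 - 430) - 1*(-2417327) = -142/467 + 2417327 = 1128891567/467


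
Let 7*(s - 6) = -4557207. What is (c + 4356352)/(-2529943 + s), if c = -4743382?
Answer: 1354605/11133383 ≈ 0.12167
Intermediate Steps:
s = -4557165/7 (s = 6 + (⅐)*(-4557207) = 6 - 4557207/7 = -4557165/7 ≈ -6.5102e+5)
(c + 4356352)/(-2529943 + s) = (-4743382 + 4356352)/(-2529943 - 4557165/7) = -387030/(-22266766/7) = -387030*(-7/22266766) = 1354605/11133383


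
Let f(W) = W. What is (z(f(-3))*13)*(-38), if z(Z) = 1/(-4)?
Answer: 247/2 ≈ 123.50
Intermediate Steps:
z(Z) = -¼
(z(f(-3))*13)*(-38) = -¼*13*(-38) = -13/4*(-38) = 247/2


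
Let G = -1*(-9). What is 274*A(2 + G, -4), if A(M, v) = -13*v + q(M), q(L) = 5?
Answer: 15618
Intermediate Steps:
G = 9
A(M, v) = 5 - 13*v (A(M, v) = -13*v + 5 = 5 - 13*v)
274*A(2 + G, -4) = 274*(5 - 13*(-4)) = 274*(5 + 52) = 274*57 = 15618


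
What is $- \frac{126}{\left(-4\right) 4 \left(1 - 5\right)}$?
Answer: $- \frac{63}{32} \approx -1.9688$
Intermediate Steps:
$- \frac{126}{\left(-4\right) 4 \left(1 - 5\right)} = - \frac{126}{\left(-16\right) \left(1 - 5\right)} = - \frac{126}{\left(-16\right) \left(-4\right)} = - \frac{126}{64} = \left(-126\right) \frac{1}{64} = - \frac{63}{32}$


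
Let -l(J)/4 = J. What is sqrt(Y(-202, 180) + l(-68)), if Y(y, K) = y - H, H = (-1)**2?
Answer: sqrt(69) ≈ 8.3066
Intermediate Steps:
H = 1
Y(y, K) = -1 + y (Y(y, K) = y - 1*1 = y - 1 = -1 + y)
l(J) = -4*J
sqrt(Y(-202, 180) + l(-68)) = sqrt((-1 - 202) - 4*(-68)) = sqrt(-203 + 272) = sqrt(69)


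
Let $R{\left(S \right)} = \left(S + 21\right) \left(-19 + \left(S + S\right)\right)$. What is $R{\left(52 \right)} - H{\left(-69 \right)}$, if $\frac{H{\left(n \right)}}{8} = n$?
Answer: $6757$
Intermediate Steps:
$H{\left(n \right)} = 8 n$
$R{\left(S \right)} = \left(-19 + 2 S\right) \left(21 + S\right)$ ($R{\left(S \right)} = \left(21 + S\right) \left(-19 + 2 S\right) = \left(-19 + 2 S\right) \left(21 + S\right)$)
$R{\left(52 \right)} - H{\left(-69 \right)} = \left(-399 + 2 \cdot 52^{2} + 23 \cdot 52\right) - 8 \left(-69\right) = \left(-399 + 2 \cdot 2704 + 1196\right) - -552 = \left(-399 + 5408 + 1196\right) + 552 = 6205 + 552 = 6757$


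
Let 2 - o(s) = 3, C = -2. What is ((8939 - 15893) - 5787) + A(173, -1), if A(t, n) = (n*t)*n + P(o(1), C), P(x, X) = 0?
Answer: -12568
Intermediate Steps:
o(s) = -1 (o(s) = 2 - 1*3 = 2 - 3 = -1)
A(t, n) = t*n² (A(t, n) = (n*t)*n + 0 = t*n² + 0 = t*n²)
((8939 - 15893) - 5787) + A(173, -1) = ((8939 - 15893) - 5787) + 173*(-1)² = (-6954 - 5787) + 173*1 = -12741 + 173 = -12568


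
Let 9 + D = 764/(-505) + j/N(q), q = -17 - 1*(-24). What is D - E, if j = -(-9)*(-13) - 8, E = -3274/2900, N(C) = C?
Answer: -27926161/1025150 ≈ -27.241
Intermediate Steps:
q = 7 (q = -17 + 24 = 7)
E = -1637/1450 (E = -3274*1/2900 = -1637/1450 ≈ -1.1290)
j = -125 (j = -9*13 - 8 = -117 - 8 = -125)
D = -100288/3535 (D = -9 + (764/(-505) - 125/7) = -9 + (764*(-1/505) - 125*1/7) = -9 + (-764/505 - 125/7) = -9 - 68473/3535 = -100288/3535 ≈ -28.370)
D - E = -100288/3535 - 1*(-1637/1450) = -100288/3535 + 1637/1450 = -27926161/1025150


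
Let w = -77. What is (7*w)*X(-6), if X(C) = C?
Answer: 3234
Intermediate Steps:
(7*w)*X(-6) = (7*(-77))*(-6) = -539*(-6) = 3234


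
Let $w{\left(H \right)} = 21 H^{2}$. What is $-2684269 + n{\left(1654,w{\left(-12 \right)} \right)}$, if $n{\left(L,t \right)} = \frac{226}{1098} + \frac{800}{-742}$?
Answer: $- \frac{546729403328}{203679} \approx -2.6843 \cdot 10^{6}$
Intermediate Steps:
$n{\left(L,t \right)} = - \frac{177677}{203679}$ ($n{\left(L,t \right)} = 226 \cdot \frac{1}{1098} + 800 \left(- \frac{1}{742}\right) = \frac{113}{549} - \frac{400}{371} = - \frac{177677}{203679}$)
$-2684269 + n{\left(1654,w{\left(-12 \right)} \right)} = -2684269 - \frac{177677}{203679} = - \frac{546729403328}{203679}$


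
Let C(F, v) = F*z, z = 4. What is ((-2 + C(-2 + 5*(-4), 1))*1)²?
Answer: 8100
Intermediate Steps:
C(F, v) = 4*F (C(F, v) = F*4 = 4*F)
((-2 + C(-2 + 5*(-4), 1))*1)² = ((-2 + 4*(-2 + 5*(-4)))*1)² = ((-2 + 4*(-2 - 20))*1)² = ((-2 + 4*(-22))*1)² = ((-2 - 88)*1)² = (-90*1)² = (-90)² = 8100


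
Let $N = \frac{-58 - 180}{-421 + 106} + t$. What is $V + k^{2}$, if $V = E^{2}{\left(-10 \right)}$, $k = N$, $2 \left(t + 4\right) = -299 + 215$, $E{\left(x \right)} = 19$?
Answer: $\frac{4876321}{2025} \approx 2408.1$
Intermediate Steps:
$t = -46$ ($t = -4 + \frac{-299 + 215}{2} = -4 + \frac{1}{2} \left(-84\right) = -4 - 42 = -46$)
$N = - \frac{2036}{45}$ ($N = \frac{-58 - 180}{-421 + 106} - 46 = - \frac{238}{-315} - 46 = \left(-238\right) \left(- \frac{1}{315}\right) - 46 = \frac{34}{45} - 46 = - \frac{2036}{45} \approx -45.244$)
$k = - \frac{2036}{45} \approx -45.244$
$V = 361$ ($V = 19^{2} = 361$)
$V + k^{2} = 361 + \left(- \frac{2036}{45}\right)^{2} = 361 + \frac{4145296}{2025} = \frac{4876321}{2025}$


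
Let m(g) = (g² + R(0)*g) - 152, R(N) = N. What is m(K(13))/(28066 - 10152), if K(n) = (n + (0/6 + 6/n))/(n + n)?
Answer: -17334463/2046567016 ≈ -0.0084700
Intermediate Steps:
K(n) = (n + 6/n)/(2*n) (K(n) = (n + (0*(⅙) + 6/n))/((2*n)) = (n + (0 + 6/n))*(1/(2*n)) = (n + 6/n)*(1/(2*n)) = (n + 6/n)/(2*n))
m(g) = -152 + g² (m(g) = (g² + 0*g) - 152 = (g² + 0) - 152 = g² - 152 = -152 + g²)
m(K(13))/(28066 - 10152) = (-152 + (½ + 3/13²)²)/(28066 - 10152) = (-152 + (½ + 3*(1/169))²)/17914 = (-152 + (½ + 3/169)²)*(1/17914) = (-152 + (175/338)²)*(1/17914) = (-152 + 30625/114244)*(1/17914) = -17334463/114244*1/17914 = -17334463/2046567016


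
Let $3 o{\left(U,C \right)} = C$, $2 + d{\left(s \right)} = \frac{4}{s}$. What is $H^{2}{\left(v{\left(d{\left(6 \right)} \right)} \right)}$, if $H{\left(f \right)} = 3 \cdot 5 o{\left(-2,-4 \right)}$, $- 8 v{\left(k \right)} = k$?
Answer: $400$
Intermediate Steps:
$d{\left(s \right)} = -2 + \frac{4}{s}$
$o{\left(U,C \right)} = \frac{C}{3}$
$v{\left(k \right)} = - \frac{k}{8}$
$H{\left(f \right)} = -20$ ($H{\left(f \right)} = 3 \cdot 5 \cdot \frac{1}{3} \left(-4\right) = 15 \left(- \frac{4}{3}\right) = -20$)
$H^{2}{\left(v{\left(d{\left(6 \right)} \right)} \right)} = \left(-20\right)^{2} = 400$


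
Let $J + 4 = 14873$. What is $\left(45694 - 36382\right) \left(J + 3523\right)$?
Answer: $171266304$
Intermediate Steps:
$J = 14869$ ($J = -4 + 14873 = 14869$)
$\left(45694 - 36382\right) \left(J + 3523\right) = \left(45694 - 36382\right) \left(14869 + 3523\right) = 9312 \cdot 18392 = 171266304$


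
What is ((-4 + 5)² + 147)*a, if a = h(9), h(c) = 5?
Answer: 740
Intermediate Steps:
a = 5
((-4 + 5)² + 147)*a = ((-4 + 5)² + 147)*5 = (1² + 147)*5 = (1 + 147)*5 = 148*5 = 740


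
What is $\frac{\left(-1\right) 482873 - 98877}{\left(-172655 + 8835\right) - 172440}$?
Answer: $\frac{58175}{33626} \approx 1.7301$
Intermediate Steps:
$\frac{\left(-1\right) 482873 - 98877}{\left(-172655 + 8835\right) - 172440} = \frac{-482873 - 98877}{-163820 - 172440} = - \frac{581750}{-336260} = \left(-581750\right) \left(- \frac{1}{336260}\right) = \frac{58175}{33626}$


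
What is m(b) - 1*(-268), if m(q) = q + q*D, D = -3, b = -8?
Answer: 284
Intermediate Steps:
m(q) = -2*q (m(q) = q + q*(-3) = q - 3*q = -2*q)
m(b) - 1*(-268) = -2*(-8) - 1*(-268) = 16 + 268 = 284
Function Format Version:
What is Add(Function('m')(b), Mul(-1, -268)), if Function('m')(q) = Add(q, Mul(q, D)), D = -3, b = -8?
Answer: 284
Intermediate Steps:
Function('m')(q) = Mul(-2, q) (Function('m')(q) = Add(q, Mul(q, -3)) = Add(q, Mul(-3, q)) = Mul(-2, q))
Add(Function('m')(b), Mul(-1, -268)) = Add(Mul(-2, -8), Mul(-1, -268)) = Add(16, 268) = 284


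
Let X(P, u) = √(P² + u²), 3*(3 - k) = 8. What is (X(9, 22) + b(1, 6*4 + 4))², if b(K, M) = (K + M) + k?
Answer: 12829/9 + 176*√565/3 ≈ 2819.9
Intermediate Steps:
k = ⅓ (k = 3 - ⅓*8 = 3 - 8/3 = ⅓ ≈ 0.33333)
b(K, M) = ⅓ + K + M (b(K, M) = (K + M) + ⅓ = ⅓ + K + M)
(X(9, 22) + b(1, 6*4 + 4))² = (√(9² + 22²) + (⅓ + 1 + (6*4 + 4)))² = (√(81 + 484) + (⅓ + 1 + (24 + 4)))² = (√565 + (⅓ + 1 + 28))² = (√565 + 88/3)² = (88/3 + √565)²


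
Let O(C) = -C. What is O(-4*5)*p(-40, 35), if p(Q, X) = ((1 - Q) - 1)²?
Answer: 32000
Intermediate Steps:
p(Q, X) = Q² (p(Q, X) = (-Q)² = Q²)
O(-4*5)*p(-40, 35) = -(-4)*5*(-40)² = -1*(-20)*1600 = 20*1600 = 32000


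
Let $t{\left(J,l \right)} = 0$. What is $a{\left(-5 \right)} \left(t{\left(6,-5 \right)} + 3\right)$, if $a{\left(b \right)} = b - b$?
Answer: $0$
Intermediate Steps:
$a{\left(b \right)} = 0$
$a{\left(-5 \right)} \left(t{\left(6,-5 \right)} + 3\right) = 0 \left(0 + 3\right) = 0 \cdot 3 = 0$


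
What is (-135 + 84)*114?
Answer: -5814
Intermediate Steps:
(-135 + 84)*114 = -51*114 = -5814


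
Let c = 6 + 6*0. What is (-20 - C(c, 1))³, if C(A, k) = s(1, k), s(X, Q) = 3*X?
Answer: -12167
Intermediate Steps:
c = 6 (c = 6 + 0 = 6)
C(A, k) = 3 (C(A, k) = 3*1 = 3)
(-20 - C(c, 1))³ = (-20 - 1*3)³ = (-20 - 3)³ = (-23)³ = -12167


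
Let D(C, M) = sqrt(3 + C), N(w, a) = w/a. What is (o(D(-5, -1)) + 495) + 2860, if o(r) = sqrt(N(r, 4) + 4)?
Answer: 3355 + sqrt(16 + I*sqrt(2))/2 ≈ 3357.0 + 0.088302*I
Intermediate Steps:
o(r) = sqrt(4 + r/4) (o(r) = sqrt(r/4 + 4) = sqrt(4 + r/4))
(o(D(-5, -1)) + 495) + 2860 = (sqrt(16 + sqrt(3 - 5))/2 + 495) + 2860 = (sqrt(16 + sqrt(-2))/2 + 495) + 2860 = (sqrt(16 + I*sqrt(2))/2 + 495) + 2860 = (495 + sqrt(16 + I*sqrt(2))/2) + 2860 = 3355 + sqrt(16 + I*sqrt(2))/2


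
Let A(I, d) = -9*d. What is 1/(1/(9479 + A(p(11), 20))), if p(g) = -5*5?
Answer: 9299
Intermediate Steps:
p(g) = -25
1/(1/(9479 + A(p(11), 20))) = 1/(1/(9479 - 9*20)) = 1/(1/(9479 - 180)) = 1/(1/9299) = 9299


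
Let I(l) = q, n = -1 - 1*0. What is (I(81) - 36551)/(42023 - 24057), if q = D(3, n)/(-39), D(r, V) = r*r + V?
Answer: -1425497/700674 ≈ -2.0345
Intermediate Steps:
n = -1 (n = -1 + 0 = -1)
D(r, V) = V + r**2 (D(r, V) = r**2 + V = V + r**2)
q = -8/39 (q = (-1 + 3**2)/(-39) = (-1 + 9)*(-1/39) = 8*(-1/39) = -8/39 ≈ -0.20513)
I(l) = -8/39
(I(81) - 36551)/(42023 - 24057) = (-8/39 - 36551)/(42023 - 24057) = -1425497/39/17966 = -1425497/39*1/17966 = -1425497/700674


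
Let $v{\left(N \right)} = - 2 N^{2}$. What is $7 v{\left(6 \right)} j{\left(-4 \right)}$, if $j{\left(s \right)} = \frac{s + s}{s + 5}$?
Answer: $4032$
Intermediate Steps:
$j{\left(s \right)} = \frac{2 s}{5 + s}$
$7 v{\left(6 \right)} j{\left(-4 \right)} = 7 \left(- 2 \cdot 6^{2}\right) 2 \left(-4\right) \frac{1}{5 - 4} = 7 \left(\left(-2\right) 36\right) 2 \left(-4\right) 1^{-1} = 7 \left(-72\right) 2 \left(-4\right) 1 = \left(-504\right) \left(-8\right) = 4032$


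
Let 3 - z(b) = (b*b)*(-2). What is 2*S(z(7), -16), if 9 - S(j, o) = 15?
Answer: -12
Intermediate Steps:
z(b) = 3 + 2*b² (z(b) = 3 - b*b*(-2) = 3 - b²*(-2) = 3 - (-2)*b² = 3 + 2*b²)
S(j, o) = -6 (S(j, o) = 9 - 1*15 = 9 - 15 = -6)
2*S(z(7), -16) = 2*(-6) = -12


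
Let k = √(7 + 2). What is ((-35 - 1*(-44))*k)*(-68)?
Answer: -1836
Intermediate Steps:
k = 3 (k = √9 = 3)
((-35 - 1*(-44))*k)*(-68) = ((-35 - 1*(-44))*3)*(-68) = ((-35 + 44)*3)*(-68) = (9*3)*(-68) = 27*(-68) = -1836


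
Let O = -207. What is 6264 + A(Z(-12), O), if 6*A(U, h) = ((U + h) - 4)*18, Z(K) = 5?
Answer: 5646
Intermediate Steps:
A(U, h) = -12 + 3*U + 3*h (A(U, h) = (((U + h) - 4)*18)/6 = ((-4 + U + h)*18)/6 = (-72 + 18*U + 18*h)/6 = -12 + 3*U + 3*h)
6264 + A(Z(-12), O) = 6264 + (-12 + 3*5 + 3*(-207)) = 6264 + (-12 + 15 - 621) = 6264 - 618 = 5646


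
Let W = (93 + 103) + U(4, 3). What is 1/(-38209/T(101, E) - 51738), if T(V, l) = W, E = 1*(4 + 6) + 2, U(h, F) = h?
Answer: -200/10385809 ≈ -1.9257e-5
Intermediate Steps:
E = 12 (E = 1*10 + 2 = 10 + 2 = 12)
W = 200 (W = (93 + 103) + 4 = 196 + 4 = 200)
T(V, l) = 200
1/(-38209/T(101, E) - 51738) = 1/(-38209/200 - 51738) = 1/(-10385809/200) = -200/10385809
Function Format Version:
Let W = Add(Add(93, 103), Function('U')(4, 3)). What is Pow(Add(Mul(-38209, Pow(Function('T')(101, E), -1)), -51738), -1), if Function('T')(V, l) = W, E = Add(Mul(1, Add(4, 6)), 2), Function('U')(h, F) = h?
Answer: Rational(-200, 10385809) ≈ -1.9257e-5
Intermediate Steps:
E = 12 (E = Add(Mul(1, 10), 2) = Add(10, 2) = 12)
W = 200 (W = Add(Add(93, 103), 4) = Add(196, 4) = 200)
Function('T')(V, l) = 200
Pow(Add(Mul(-38209, Pow(Function('T')(101, E), -1)), -51738), -1) = Pow(Add(Mul(-38209, Pow(200, -1)), -51738), -1) = Pow(Add(Mul(-38209, Rational(1, 200)), -51738), -1) = Pow(Add(Rational(-38209, 200), -51738), -1) = Pow(Rational(-10385809, 200), -1) = Rational(-200, 10385809)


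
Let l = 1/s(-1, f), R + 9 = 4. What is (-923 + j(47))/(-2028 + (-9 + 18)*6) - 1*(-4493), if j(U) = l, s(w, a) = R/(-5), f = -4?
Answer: 4435052/987 ≈ 4493.5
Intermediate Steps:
R = -5 (R = -9 + 4 = -5)
s(w, a) = 1 (s(w, a) = -5/(-5) = -5*(-1/5) = 1)
l = 1 (l = 1/1 = 1)
j(U) = 1
(-923 + j(47))/(-2028 + (-9 + 18)*6) - 1*(-4493) = (-923 + 1)/(-2028 + (-9 + 18)*6) - 1*(-4493) = -922/(-2028 + 9*6) + 4493 = -922/(-2028 + 54) + 4493 = -922/(-1974) + 4493 = -922*(-1/1974) + 4493 = 461/987 + 4493 = 4435052/987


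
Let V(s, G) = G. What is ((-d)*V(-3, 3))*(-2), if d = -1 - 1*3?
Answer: -24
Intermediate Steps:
d = -4 (d = -1 - 3 = -4)
((-d)*V(-3, 3))*(-2) = (-1*(-4)*3)*(-2) = (4*3)*(-2) = 12*(-2) = -24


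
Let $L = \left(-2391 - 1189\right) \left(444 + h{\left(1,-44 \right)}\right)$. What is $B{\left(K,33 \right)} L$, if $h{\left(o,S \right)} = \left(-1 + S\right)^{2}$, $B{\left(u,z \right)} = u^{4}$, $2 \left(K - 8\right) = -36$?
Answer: $-88390200000$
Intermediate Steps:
$K = -10$ ($K = 8 + \frac{1}{2} \left(-36\right) = 8 - 18 = -10$)
$L = -8839020$ ($L = \left(-2391 - 1189\right) \left(444 + \left(-1 - 44\right)^{2}\right) = - 3580 \left(444 + \left(-45\right)^{2}\right) = - 3580 \left(444 + 2025\right) = \left(-3580\right) 2469 = -8839020$)
$B{\left(K,33 \right)} L = \left(-10\right)^{4} \left(-8839020\right) = 10000 \left(-8839020\right) = -88390200000$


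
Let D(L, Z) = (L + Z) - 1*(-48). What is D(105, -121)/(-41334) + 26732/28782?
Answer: 2243942/2418039 ≈ 0.92800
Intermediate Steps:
D(L, Z) = 48 + L + Z (D(L, Z) = (L + Z) + 48 = 48 + L + Z)
D(105, -121)/(-41334) + 26732/28782 = (48 + 105 - 121)/(-41334) + 26732/28782 = 32*(-1/41334) + 26732*(1/28782) = -16/20667 + 326/351 = 2243942/2418039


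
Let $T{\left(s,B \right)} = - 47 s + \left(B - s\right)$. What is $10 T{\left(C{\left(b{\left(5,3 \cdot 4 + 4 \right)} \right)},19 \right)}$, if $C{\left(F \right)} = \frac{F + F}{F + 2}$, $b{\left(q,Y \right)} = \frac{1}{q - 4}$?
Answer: $-130$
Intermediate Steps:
$b{\left(q,Y \right)} = \frac{1}{-4 + q}$
$C{\left(F \right)} = \frac{2 F}{2 + F}$
$T{\left(s,B \right)} = B - 48 s$
$10 T{\left(C{\left(b{\left(5,3 \cdot 4 + 4 \right)} \right)},19 \right)} = 10 \left(19 - 48 \frac{2}{\left(-4 + 5\right) \left(2 + \frac{1}{-4 + 5}\right)}\right) = 10 \left(19 - 48 \frac{2}{1 \left(2 + 1^{-1}\right)}\right) = 10 \left(19 - 48 \cdot 2 \cdot 1 \frac{1}{2 + 1}\right) = 10 \left(19 - 48 \cdot 2 \cdot 1 \cdot \frac{1}{3}\right) = 10 \left(19 - 32\right) = 10 \left(-13\right) = -130$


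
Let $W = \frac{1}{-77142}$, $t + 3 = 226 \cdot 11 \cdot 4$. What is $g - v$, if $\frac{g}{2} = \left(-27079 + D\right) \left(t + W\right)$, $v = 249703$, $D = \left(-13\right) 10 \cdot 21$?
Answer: $- \frac{1759170616754}{2967} \approx -5.9291 \cdot 10^{8}$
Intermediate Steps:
$t = 9941$ ($t = -3 + 226 \cdot 11 \cdot 4 = -3 + 226 \cdot 44 = -3 + 9944 = 9941$)
$D = -2730$ ($D = \left(-130\right) 21 = -2730$)
$W = - \frac{1}{77142} \approx -1.2963 \cdot 10^{-5}$
$g = - \frac{1758429747953}{2967}$ ($g = 2 \left(-27079 - 2730\right) \left(9941 - \frac{1}{77142}\right) = 2 \left(\left(-29809\right) \frac{766868621}{77142}\right) = 2 \left(- \frac{1758429747953}{5934}\right) = - \frac{1758429747953}{2967} \approx -5.9266 \cdot 10^{8}$)
$g - v = - \frac{1758429747953}{2967} - 249703 = - \frac{1759170616754}{2967}$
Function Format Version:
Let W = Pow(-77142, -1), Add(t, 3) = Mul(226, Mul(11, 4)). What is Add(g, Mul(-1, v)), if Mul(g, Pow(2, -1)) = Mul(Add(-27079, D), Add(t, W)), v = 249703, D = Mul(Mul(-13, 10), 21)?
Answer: Rational(-1759170616754, 2967) ≈ -5.9291e+8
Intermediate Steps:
t = 9941 (t = Add(-3, Mul(226, Mul(11, 4))) = Add(-3, Mul(226, 44)) = Add(-3, 9944) = 9941)
D = -2730 (D = Mul(-130, 21) = -2730)
W = Rational(-1, 77142) ≈ -1.2963e-5
g = Rational(-1758429747953, 2967) (g = Mul(2, Mul(Add(-27079, -2730), Add(9941, Rational(-1, 77142)))) = Mul(2, Mul(-29809, Rational(766868621, 77142))) = Mul(2, Rational(-1758429747953, 5934)) = Rational(-1758429747953, 2967) ≈ -5.9266e+8)
Add(g, Mul(-1, v)) = Add(Rational(-1758429747953, 2967), Mul(-1, 249703)) = Add(Rational(-1758429747953, 2967), -249703) = Rational(-1759170616754, 2967)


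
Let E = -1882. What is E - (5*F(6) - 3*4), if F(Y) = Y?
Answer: -1900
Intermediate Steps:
E - (5*F(6) - 3*4) = -1882 - (5*6 - 3*4) = -1882 - (30 - 12) = -1882 - 1*18 = -1882 - 18 = -1900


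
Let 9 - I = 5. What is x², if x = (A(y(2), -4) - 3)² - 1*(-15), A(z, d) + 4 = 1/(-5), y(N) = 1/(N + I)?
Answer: 2792241/625 ≈ 4467.6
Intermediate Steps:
I = 4 (I = 9 - 1*5 = 9 - 5 = 4)
y(N) = 1/(4 + N) (y(N) = 1/(N + 4) = 1/(4 + N))
A(z, d) = -21/5 (A(z, d) = -4 + 1/(-5) = -4 - ⅕ = -21/5)
x = 1671/25 (x = (-21/5 - 3)² - 1*(-15) = (-36/5)² + 15 = 1296/25 + 15 = 1671/25 ≈ 66.840)
x² = (1671/25)² = 2792241/625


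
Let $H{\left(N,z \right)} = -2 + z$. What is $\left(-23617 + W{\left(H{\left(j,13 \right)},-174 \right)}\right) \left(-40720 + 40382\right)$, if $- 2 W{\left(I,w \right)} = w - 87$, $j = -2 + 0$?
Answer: $7938437$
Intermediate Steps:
$j = -2$
$W{\left(I,w \right)} = \frac{87}{2} - \frac{w}{2}$ ($W{\left(I,w \right)} = - \frac{w - 87}{2} = - \frac{-87 + w}{2} = \frac{87}{2} - \frac{w}{2}$)
$\left(-23617 + W{\left(H{\left(j,13 \right)},-174 \right)}\right) \left(-40720 + 40382\right) = \left(-23617 + \left(\frac{87}{2} - -87\right)\right) \left(-40720 + 40382\right) = \left(-23617 + \left(\frac{87}{2} + 87\right)\right) \left(-338\right) = \left(-23617 + \frac{261}{2}\right) \left(-338\right) = \left(- \frac{46973}{2}\right) \left(-338\right) = 7938437$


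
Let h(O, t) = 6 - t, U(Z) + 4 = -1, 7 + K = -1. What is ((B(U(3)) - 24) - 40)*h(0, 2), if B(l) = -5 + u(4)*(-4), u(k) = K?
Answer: -148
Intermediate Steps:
K = -8 (K = -7 - 1 = -8)
u(k) = -8
U(Z) = -5 (U(Z) = -4 - 1 = -5)
B(l) = 27 (B(l) = -5 - 8*(-4) = -5 + 32 = 27)
((B(U(3)) - 24) - 40)*h(0, 2) = ((27 - 24) - 40)*(6 - 1*2) = (3 - 40)*(6 - 2) = -37*4 = -148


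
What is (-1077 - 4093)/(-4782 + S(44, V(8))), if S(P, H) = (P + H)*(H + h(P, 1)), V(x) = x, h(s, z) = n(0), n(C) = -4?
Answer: 2585/2287 ≈ 1.1303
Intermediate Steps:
h(s, z) = -4
S(P, H) = (-4 + H)*(H + P) (S(P, H) = (P + H)*(H - 4) = (H + P)*(-4 + H) = (-4 + H)*(H + P))
(-1077 - 4093)/(-4782 + S(44, V(8))) = (-1077 - 4093)/(-4782 + (8**2 - 4*8 - 4*44 + 8*44)) = -5170/(-4782 + (64 - 32 - 176 + 352)) = -5170/(-4782 + 208) = -5170/(-4574) = -5170*(-1/4574) = 2585/2287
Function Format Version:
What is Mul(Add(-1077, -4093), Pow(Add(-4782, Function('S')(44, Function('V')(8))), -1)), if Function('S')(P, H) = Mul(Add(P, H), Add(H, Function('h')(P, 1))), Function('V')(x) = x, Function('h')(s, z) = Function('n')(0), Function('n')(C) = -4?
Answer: Rational(2585, 2287) ≈ 1.1303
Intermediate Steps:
Function('h')(s, z) = -4
Function('S')(P, H) = Mul(Add(-4, H), Add(H, P)) (Function('S')(P, H) = Mul(Add(P, H), Add(H, -4)) = Mul(Add(H, P), Add(-4, H)) = Mul(Add(-4, H), Add(H, P)))
Mul(Add(-1077, -4093), Pow(Add(-4782, Function('S')(44, Function('V')(8))), -1)) = Mul(Add(-1077, -4093), Pow(Add(-4782, Add(Pow(8, 2), Mul(-4, 8), Mul(-4, 44), Mul(8, 44))), -1)) = Mul(-5170, Pow(Add(-4782, Add(64, -32, -176, 352)), -1)) = Mul(-5170, Pow(Add(-4782, 208), -1)) = Mul(-5170, Pow(-4574, -1)) = Mul(-5170, Rational(-1, 4574)) = Rational(2585, 2287)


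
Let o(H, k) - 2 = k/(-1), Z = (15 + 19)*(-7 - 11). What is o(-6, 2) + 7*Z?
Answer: -4284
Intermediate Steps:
Z = -612 (Z = 34*(-18) = -612)
o(H, k) = 2 - k (o(H, k) = 2 + k/(-1) = 2 + k*(-1) = 2 - k)
o(-6, 2) + 7*Z = (2 - 1*2) + 7*(-612) = (2 - 2) - 4284 = 0 - 4284 = -4284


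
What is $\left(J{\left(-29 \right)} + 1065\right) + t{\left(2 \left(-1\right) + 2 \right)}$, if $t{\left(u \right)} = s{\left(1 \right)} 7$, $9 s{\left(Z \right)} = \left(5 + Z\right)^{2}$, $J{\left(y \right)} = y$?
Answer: $1064$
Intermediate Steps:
$s{\left(Z \right)} = \frac{\left(5 + Z\right)^{2}}{9}$
$t{\left(u \right)} = 28$ ($t{\left(u \right)} = \frac{\left(5 + 1\right)^{2}}{9} \cdot 7 = \frac{6^{2}}{9} \cdot 7 = \frac{1}{9} \cdot 36 \cdot 7 = 4 \cdot 7 = 28$)
$\left(J{\left(-29 \right)} + 1065\right) + t{\left(2 \left(-1\right) + 2 \right)} = \left(-29 + 1065\right) + 28 = 1036 + 28 = 1064$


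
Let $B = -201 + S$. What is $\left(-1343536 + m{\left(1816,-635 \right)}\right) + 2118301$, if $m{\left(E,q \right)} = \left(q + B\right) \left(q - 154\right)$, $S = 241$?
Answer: $1244220$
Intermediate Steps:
$B = 40$ ($B = -201 + 241 = 40$)
$m{\left(E,q \right)} = \left(-154 + q\right) \left(40 + q\right)$ ($m{\left(E,q \right)} = \left(q + 40\right) \left(q - 154\right) = \left(40 + q\right) \left(-154 + q\right) = \left(-154 + q\right) \left(40 + q\right)$)
$\left(-1343536 + m{\left(1816,-635 \right)}\right) + 2118301 = \left(-1343536 - \left(-66230 - 403225\right)\right) + 2118301 = \left(-1343536 + \left(-6160 + 403225 + 72390\right)\right) + 2118301 = \left(-1343536 + 469455\right) + 2118301 = -874081 + 2118301 = 1244220$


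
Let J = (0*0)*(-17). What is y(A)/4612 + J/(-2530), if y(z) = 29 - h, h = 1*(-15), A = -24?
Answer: 11/1153 ≈ 0.0095403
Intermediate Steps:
h = -15
J = 0 (J = 0*(-17) = 0)
y(z) = 44 (y(z) = 29 - 1*(-15) = 29 + 15 = 44)
y(A)/4612 + J/(-2530) = 44/4612 + 0/(-2530) = 44*(1/4612) + 0*(-1/2530) = 11/1153 + 0 = 11/1153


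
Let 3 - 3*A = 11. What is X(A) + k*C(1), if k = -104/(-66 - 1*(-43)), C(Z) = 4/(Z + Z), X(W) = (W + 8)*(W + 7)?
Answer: 6656/207 ≈ 32.155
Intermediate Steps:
A = -8/3 (A = 1 - 1/3*11 = 1 - 11/3 = -8/3 ≈ -2.6667)
X(W) = (7 + W)*(8 + W) (X(W) = (8 + W)*(7 + W) = (7 + W)*(8 + W))
C(Z) = 2/Z (C(Z) = 4/((2*Z)) = 4*(1/(2*Z)) = 2/Z)
k = 104/23 (k = -104/(-66 + 43) = -104/(-23) = -104*(-1/23) = 104/23 ≈ 4.5217)
X(A) + k*C(1) = (56 + (-8/3)**2 + 15*(-8/3)) + 104*(2/1)/23 = (56 + 64/9 - 40) + 104*(2*1)/23 = 208/9 + (104/23)*2 = 208/9 + 208/23 = 6656/207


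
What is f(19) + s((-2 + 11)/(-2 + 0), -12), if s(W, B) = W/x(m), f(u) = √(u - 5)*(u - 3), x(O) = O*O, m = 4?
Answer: -9/32 + 16*√14 ≈ 59.585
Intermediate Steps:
x(O) = O²
f(u) = √(-5 + u)*(-3 + u)
s(W, B) = W/16 (s(W, B) = W/(4²) = W/16)
f(19) + s((-2 + 11)/(-2 + 0), -12) = √(-5 + 19)*(-3 + 19) + ((-2 + 11)/(-2 + 0))/16 = √14*16 + (9/(-2))/16 = 16*√14 + (9*(-½))/16 = 16*√14 + (1/16)*(-9/2) = 16*√14 - 9/32 = -9/32 + 16*√14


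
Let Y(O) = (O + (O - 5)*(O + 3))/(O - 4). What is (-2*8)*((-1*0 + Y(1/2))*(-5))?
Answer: 2440/7 ≈ 348.57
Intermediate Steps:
Y(O) = (O + (-5 + O)*(3 + O))/(-4 + O)
(-2*8)*((-1*0 + Y(1/2))*(-5)) = (-2*8)*((-1*0 + (-15 + (1/2)² - 1/2)/(-4 + 1/2))*(-5)) = -16*(0 + (-15 + (½)² - 1*½)/(-4 + ½))*(-5) = -16*(0 + (-15 + ¼ - ½)/(-7/2))*(-5) = -16*(0 - 2/7*(-61/4))*(-5) = -16*(0 + 61/14)*(-5) = -488*(-5)/7 = -16*(-305/14) = 2440/7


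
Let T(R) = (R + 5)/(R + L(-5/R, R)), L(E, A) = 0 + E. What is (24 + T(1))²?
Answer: 2025/4 ≈ 506.25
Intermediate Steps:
L(E, A) = E
T(R) = (5 + R)/(R - 5/R) (T(R) = (R + 5)/(R - 5/R) = (5 + R)/(R - 5/R))
(24 + T(1))² = (24 + 1*(5 + 1)/(-5 + 1²))² = (24 + 1*6/(-5 + 1))² = (24 + 1*6/(-4))² = (24 + 1*(-¼)*6)² = (24 - 3/2)² = (45/2)² = 2025/4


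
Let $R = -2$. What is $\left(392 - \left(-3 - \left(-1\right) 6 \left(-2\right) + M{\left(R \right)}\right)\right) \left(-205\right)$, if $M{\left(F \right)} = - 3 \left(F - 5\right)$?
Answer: $-79130$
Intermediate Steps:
$M{\left(F \right)} = 15 - 3 F$ ($M{\left(F \right)} = - 3 \left(-5 + F\right) = 15 - 3 F$)
$\left(392 - \left(-3 - \left(-1\right) 6 \left(-2\right) + M{\left(R \right)}\right)\right) \left(-205\right) = \left(392 - \left(12 + 6 - \left(-1\right) 6 \left(-2\right)\right)\right) \left(-205\right) = \left(392 + \left(\left(3 - -12\right) - \left(15 + 6\right)\right)\right) \left(-205\right) = \left(392 + \left(\left(3 + 12\right) - 21\right)\right) \left(-205\right) = \left(392 + \left(15 - 21\right)\right) \left(-205\right) = \left(392 - 6\right) \left(-205\right) = 386 \left(-205\right) = -79130$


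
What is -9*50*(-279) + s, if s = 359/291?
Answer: 36535409/291 ≈ 1.2555e+5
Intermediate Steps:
s = 359/291 (s = 359*(1/291) = 359/291 ≈ 1.2337)
-9*50*(-279) + s = -9*50*(-279) + 359/291 = -450*(-279) + 359/291 = 125550 + 359/291 = 36535409/291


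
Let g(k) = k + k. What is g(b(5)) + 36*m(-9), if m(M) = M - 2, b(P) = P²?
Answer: -346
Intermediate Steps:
g(k) = 2*k
m(M) = -2 + M
g(b(5)) + 36*m(-9) = 2*5² + 36*(-2 - 9) = 2*25 + 36*(-11) = 50 - 396 = -346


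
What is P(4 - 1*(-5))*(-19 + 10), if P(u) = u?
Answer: -81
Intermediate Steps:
P(4 - 1*(-5))*(-19 + 10) = (4 - 1*(-5))*(-19 + 10) = (4 + 5)*(-9) = 9*(-9) = -81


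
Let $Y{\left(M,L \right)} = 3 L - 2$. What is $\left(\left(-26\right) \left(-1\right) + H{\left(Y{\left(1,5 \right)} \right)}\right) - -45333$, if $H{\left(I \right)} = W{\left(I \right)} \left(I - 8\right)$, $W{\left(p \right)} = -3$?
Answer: $45344$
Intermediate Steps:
$Y{\left(M,L \right)} = -2 + 3 L$
$H{\left(I \right)} = 24 - 3 I$ ($H{\left(I \right)} = - 3 \left(I - 8\right) = - 3 \left(-8 + I\right) = 24 - 3 I$)
$\left(\left(-26\right) \left(-1\right) + H{\left(Y{\left(1,5 \right)} \right)}\right) - -45333 = \left(\left(-26\right) \left(-1\right) + \left(24 - 3 \left(-2 + 3 \cdot 5\right)\right)\right) - -45333 = \left(26 + \left(24 - 3 \left(-2 + 15\right)\right)\right) + 45333 = \left(26 + \left(24 - 39\right)\right) + 45333 = \left(26 - 15\right) + 45333 = 11 + 45333 = 45344$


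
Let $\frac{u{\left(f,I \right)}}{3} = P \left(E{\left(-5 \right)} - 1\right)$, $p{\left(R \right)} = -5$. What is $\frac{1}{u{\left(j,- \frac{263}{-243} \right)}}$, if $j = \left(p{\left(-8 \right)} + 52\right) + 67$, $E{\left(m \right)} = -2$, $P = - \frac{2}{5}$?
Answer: $\frac{5}{18} \approx 0.27778$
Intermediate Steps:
$P = - \frac{2}{5}$ ($P = \left(-2\right) \frac{1}{5} = - \frac{2}{5} \approx -0.4$)
$j = 114$ ($j = \left(-5 + 52\right) + 67 = 47 + 67 = 114$)
$u{\left(f,I \right)} = \frac{18}{5}$ ($u{\left(f,I \right)} = 3 \left(- \frac{2 \left(-2 - 1\right)}{5}\right) = 3 \left(\left(- \frac{2}{5}\right) \left(-3\right)\right) = 3 \cdot \frac{6}{5} = \frac{18}{5}$)
$\frac{1}{u{\left(j,- \frac{263}{-243} \right)}} = \frac{1}{\frac{18}{5}} = \frac{5}{18}$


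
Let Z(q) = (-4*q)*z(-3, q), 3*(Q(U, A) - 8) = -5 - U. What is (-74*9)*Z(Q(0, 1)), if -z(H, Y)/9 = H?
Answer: 455544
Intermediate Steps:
Q(U, A) = 19/3 - U/3 (Q(U, A) = 8 + (-5 - U)/3 = 8 + (-5/3 - U/3) = 19/3 - U/3)
z(H, Y) = -9*H
Z(q) = -108*q (Z(q) = (-4*q)*(-9*(-3)) = -4*q*27 = -108*q)
(-74*9)*Z(Q(0, 1)) = (-74*9)*(-108*(19/3 - ⅓*0)) = -(-71928)*(19/3 + 0) = -(-71928)*19/3 = -666*(-684) = 455544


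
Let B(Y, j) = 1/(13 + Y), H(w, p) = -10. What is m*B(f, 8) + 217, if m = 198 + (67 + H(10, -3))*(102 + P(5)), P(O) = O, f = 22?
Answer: 13892/35 ≈ 396.91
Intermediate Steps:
m = 6297 (m = 198 + (67 - 10)*(102 + 5) = 198 + 57*107 = 198 + 6099 = 6297)
m*B(f, 8) + 217 = 6297/(13 + 22) + 217 = 6297/35 + 217 = 13892/35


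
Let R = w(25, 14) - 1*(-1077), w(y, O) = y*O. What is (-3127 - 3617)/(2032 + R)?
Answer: -2248/1153 ≈ -1.9497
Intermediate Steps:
w(y, O) = O*y
R = 1427 (R = 14*25 - 1*(-1077) = 350 + 1077 = 1427)
(-3127 - 3617)/(2032 + R) = (-3127 - 3617)/(2032 + 1427) = -6744/3459 = -6744*1/3459 = -2248/1153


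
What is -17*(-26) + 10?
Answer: 452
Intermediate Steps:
-17*(-26) + 10 = 442 + 10 = 452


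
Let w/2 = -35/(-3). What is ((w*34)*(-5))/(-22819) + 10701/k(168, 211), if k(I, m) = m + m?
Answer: 737580157/28888854 ≈ 25.532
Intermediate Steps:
w = 70/3 (w = 2*(-35/(-3)) = 2*(-35*(-⅓)) = 2*(35/3) = 70/3 ≈ 23.333)
k(I, m) = 2*m
((w*34)*(-5))/(-22819) + 10701/k(168, 211) = (((70/3)*34)*(-5))/(-22819) + 10701/((2*211)) = ((2380/3)*(-5))*(-1/22819) + 10701/422 = -11900/3*(-1/22819) + 10701*(1/422) = 11900/68457 + 10701/422 = 737580157/28888854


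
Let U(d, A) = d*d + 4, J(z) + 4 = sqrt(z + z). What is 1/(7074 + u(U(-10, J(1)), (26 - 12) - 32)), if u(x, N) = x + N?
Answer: 1/7160 ≈ 0.00013966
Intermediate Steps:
J(z) = -4 + sqrt(2)*sqrt(z) (J(z) = -4 + sqrt(z + z) = -4 + sqrt(2*z) = -4 + sqrt(2)*sqrt(z))
U(d, A) = 4 + d**2 (U(d, A) = d**2 + 4 = 4 + d**2)
u(x, N) = N + x
1/(7074 + u(U(-10, J(1)), (26 - 12) - 32)) = 1/(7074 + (((26 - 12) - 32) + (4 + (-10)**2))) = 1/(7074 + ((14 - 32) + (4 + 100))) = 1/(7074 + (-18 + 104)) = 1/(7074 + 86) = 1/7160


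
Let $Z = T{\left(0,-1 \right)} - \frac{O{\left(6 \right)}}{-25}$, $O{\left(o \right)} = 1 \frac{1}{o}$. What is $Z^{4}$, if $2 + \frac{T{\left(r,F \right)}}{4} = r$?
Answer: $\frac{2066696635201}{506250000} \approx 4082.4$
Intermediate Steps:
$T{\left(r,F \right)} = -8 + 4 r$
$O{\left(o \right)} = \frac{1}{o}$
$Z = - \frac{1199}{150}$ ($Z = \left(-8 + 4 \cdot 0\right) - \frac{1}{6 \left(-25\right)} = \left(-8 + 0\right) - \frac{1}{6} \left(- \frac{1}{25}\right) = -8 - - \frac{1}{150} = -8 + \frac{1}{150} = - \frac{1199}{150} \approx -7.9933$)
$Z^{4} = \left(- \frac{1199}{150}\right)^{4} = \frac{2066696635201}{506250000}$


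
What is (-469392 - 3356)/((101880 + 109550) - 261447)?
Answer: 472748/50017 ≈ 9.4518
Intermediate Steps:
(-469392 - 3356)/((101880 + 109550) - 261447) = -472748/(211430 - 261447) = -472748/(-50017) = -472748*(-1/50017) = 472748/50017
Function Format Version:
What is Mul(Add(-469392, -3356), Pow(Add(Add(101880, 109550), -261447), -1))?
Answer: Rational(472748, 50017) ≈ 9.4518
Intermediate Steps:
Mul(Add(-469392, -3356), Pow(Add(Add(101880, 109550), -261447), -1)) = Mul(-472748, Pow(Add(211430, -261447), -1)) = Mul(-472748, Pow(-50017, -1)) = Mul(-472748, Rational(-1, 50017)) = Rational(472748, 50017)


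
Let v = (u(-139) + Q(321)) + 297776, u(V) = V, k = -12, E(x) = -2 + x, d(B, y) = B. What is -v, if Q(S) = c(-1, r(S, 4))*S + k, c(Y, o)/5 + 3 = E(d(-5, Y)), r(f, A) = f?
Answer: -281575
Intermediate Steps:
c(Y, o) = -50 (c(Y, o) = -15 + 5*(-2 - 5) = -15 + 5*(-7) = -15 - 35 = -50)
Q(S) = -12 - 50*S (Q(S) = -50*S - 12 = -12 - 50*S)
v = 281575 (v = (-139 + (-12 - 50*321)) + 297776 = (-139 + (-12 - 16050)) + 297776 = (-139 - 16062) + 297776 = -16201 + 297776 = 281575)
-v = -1*281575 = -281575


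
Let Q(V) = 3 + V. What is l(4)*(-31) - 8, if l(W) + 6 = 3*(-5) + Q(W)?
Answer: 426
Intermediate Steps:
l(W) = -18 + W (l(W) = -6 + (3*(-5) + (3 + W)) = -6 + (-15 + (3 + W)) = -6 + (-12 + W) = -18 + W)
l(4)*(-31) - 8 = (-18 + 4)*(-31) - 8 = -14*(-31) - 8 = 434 - 8 = 426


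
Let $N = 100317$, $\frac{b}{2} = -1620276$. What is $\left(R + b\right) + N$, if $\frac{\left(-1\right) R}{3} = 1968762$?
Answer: $-9046521$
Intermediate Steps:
$R = -5906286$ ($R = \left(-3\right) 1968762 = -5906286$)
$b = -3240552$ ($b = 2 \left(-1620276\right) = -3240552$)
$\left(R + b\right) + N = \left(-5906286 - 3240552\right) + 100317 = -9146838 + 100317 = -9046521$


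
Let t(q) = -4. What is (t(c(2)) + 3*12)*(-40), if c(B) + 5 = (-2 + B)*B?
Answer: -1280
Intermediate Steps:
c(B) = -5 + B*(-2 + B) (c(B) = -5 + (-2 + B)*B = -5 + B*(-2 + B))
(t(c(2)) + 3*12)*(-40) = (-4 + 3*12)*(-40) = (-4 + 36)*(-40) = 32*(-40) = -1280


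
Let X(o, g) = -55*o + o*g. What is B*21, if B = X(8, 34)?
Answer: -3528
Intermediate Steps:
X(o, g) = -55*o + g*o
B = -168 (B = 8*(-55 + 34) = 8*(-21) = -168)
B*21 = -168*21 = -3528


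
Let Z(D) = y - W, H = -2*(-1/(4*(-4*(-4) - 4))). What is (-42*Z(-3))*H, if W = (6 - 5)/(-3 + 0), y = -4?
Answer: 77/12 ≈ 6.4167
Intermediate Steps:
W = -⅓ (W = 1/(-3) = 1*(-⅓) = -⅓ ≈ -0.33333)
H = 1/24 (H = -2*(-1/(4*(16 - 4))) = -2/((-4*12)) = -2/(-48) = -2*(-1/48) = 1/24 ≈ 0.041667)
Z(D) = -11/3 (Z(D) = -4 - 1*(-⅓) = -4 + ⅓ = -11/3)
(-42*Z(-3))*H = -42*(-11/3)*(1/24) = 154*(1/24) = 77/12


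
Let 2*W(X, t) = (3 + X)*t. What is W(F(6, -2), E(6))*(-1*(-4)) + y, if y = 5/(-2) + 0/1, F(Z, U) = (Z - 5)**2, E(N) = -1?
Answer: -21/2 ≈ -10.500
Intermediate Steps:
F(Z, U) = (-5 + Z)**2
W(X, t) = t*(3 + X)/2 (W(X, t) = ((3 + X)*t)/2 = (t*(3 + X))/2 = t*(3 + X)/2)
y = -5/2 (y = 5*(-1/2) + 0*1 = -5/2 + 0 = -5/2 ≈ -2.5000)
W(F(6, -2), E(6))*(-1*(-4)) + y = ((1/2)*(-1)*(3 + (-5 + 6)**2))*(-1*(-4)) - 5/2 = ((1/2)*(-1)*(3 + 1**2))*4 - 5/2 = ((1/2)*(-1)*(3 + 1))*4 - 5/2 = ((1/2)*(-1)*4)*4 - 5/2 = -2*4 - 5/2 = -8 - 5/2 = -21/2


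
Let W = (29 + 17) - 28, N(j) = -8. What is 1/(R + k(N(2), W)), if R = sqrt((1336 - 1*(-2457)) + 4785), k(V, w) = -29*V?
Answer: 116/22623 - sqrt(8578)/45246 ≈ 0.0030805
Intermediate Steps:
W = 18 (W = 46 - 28 = 18)
R = sqrt(8578) (R = sqrt((1336 + 2457) + 4785) = sqrt(3793 + 4785) = sqrt(8578) ≈ 92.617)
1/(R + k(N(2), W)) = 1/(sqrt(8578) - 29*(-8)) = 1/(sqrt(8578) + 232) = 1/(232 + sqrt(8578))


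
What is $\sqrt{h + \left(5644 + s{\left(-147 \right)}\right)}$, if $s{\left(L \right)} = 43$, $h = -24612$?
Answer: $5 i \sqrt{757} \approx 137.57 i$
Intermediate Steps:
$\sqrt{h + \left(5644 + s{\left(-147 \right)}\right)} = \sqrt{-24612 + \left(5644 + 43\right)} = \sqrt{-24612 + 5687} = \sqrt{-18925} = 5 i \sqrt{757}$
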